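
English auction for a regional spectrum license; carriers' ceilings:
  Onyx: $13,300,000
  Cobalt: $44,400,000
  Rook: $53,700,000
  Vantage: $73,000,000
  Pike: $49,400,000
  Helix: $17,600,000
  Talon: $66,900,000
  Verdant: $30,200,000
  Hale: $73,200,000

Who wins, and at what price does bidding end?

Hale wins at $73,000,000

Sorting limits: 73,200,000 (Hale) > 73,000,000 (Vantage) > 66,900,000 (Talon) > 53,700,000 (Rook) > 49,400,000 (Pike) > 44,400,000 (Cobalt) > …
Bidding ends when Vantage exits at $73,000,000; Hale takes it.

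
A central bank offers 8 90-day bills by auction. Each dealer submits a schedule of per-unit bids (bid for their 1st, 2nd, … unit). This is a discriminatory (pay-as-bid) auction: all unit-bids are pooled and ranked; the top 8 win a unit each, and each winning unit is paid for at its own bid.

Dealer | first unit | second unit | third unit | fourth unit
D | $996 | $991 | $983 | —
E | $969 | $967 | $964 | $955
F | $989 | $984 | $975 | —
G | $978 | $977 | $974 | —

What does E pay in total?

E pays $0

Merging the schedules and taking the best 8: 996 (D-1), 991 (D-2), 989 (F-1), 984 (F-2), 983 (D-3), 978 (G-1), 977 (G-2), 975 (F-3)
Next rejected bid: $974 (not a price — pay-as-bid).
E wins no units.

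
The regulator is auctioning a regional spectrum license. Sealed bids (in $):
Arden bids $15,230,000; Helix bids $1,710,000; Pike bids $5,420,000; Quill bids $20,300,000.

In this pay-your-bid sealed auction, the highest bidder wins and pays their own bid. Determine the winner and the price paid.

Bids in order: 20,300,000 (Quill) > 15,230,000 (Arden) > 5,420,000 (Pike) > 1,710,000 (Helix)
Quill has the highest bid and pays exactly that: $20,300,000.

Quill pays $20,300,000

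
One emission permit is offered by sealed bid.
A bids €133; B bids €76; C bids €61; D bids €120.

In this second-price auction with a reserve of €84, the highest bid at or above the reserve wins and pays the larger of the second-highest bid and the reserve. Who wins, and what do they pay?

Second-price auction with a reserve of €84: the highest bid at or above the reserve wins and pays the larger of the second-highest bid and the reserve.
Bids ranked: 133 (A) > 120 (D) > 76 (B) > 61 (C)
A has the top bid at or above the reserve (€133).
Second-highest bid €120 exceeds the reserve €84 → payment €120.

A pays €120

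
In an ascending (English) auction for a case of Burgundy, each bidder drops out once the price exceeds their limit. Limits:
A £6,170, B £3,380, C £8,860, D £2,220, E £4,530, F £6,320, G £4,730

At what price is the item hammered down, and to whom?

C wins at £6,320

Rule: the price rises until one bidder remains; the winner pays the price at which the last rival dropped out.
Sorting limits: 8,860 (C) > 6,320 (F) > 6,170 (A) > 4,730 (G) > 4,530 (E) > 3,380 (B) > …
Once the price passes £6,320, only C is left; the hammer falls at F's limit of £6,320.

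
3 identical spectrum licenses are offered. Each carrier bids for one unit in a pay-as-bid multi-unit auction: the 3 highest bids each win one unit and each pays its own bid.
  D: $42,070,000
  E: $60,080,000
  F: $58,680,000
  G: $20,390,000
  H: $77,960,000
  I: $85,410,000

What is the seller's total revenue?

Total revenue: $223,450,000

Ordering the bids: 85,410,000 (I), 77,960,000 (H), 60,080,000 (E), 58,680,000 (F), 42,070,000 (D), …
The 3 highest are I, H, E.
Total revenue = 85,410,000 + 77,960,000 + 60,080,000 = $223,450,000.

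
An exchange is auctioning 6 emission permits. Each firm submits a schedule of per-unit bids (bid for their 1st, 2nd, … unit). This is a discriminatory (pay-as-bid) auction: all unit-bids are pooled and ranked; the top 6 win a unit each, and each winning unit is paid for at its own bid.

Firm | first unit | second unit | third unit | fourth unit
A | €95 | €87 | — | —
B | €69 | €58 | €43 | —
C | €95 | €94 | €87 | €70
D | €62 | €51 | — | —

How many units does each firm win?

All unit-bids, highest first — top 6: 95 (A-1), 95 (C-1), 94 (C-2), 87 (A-2), 87 (C-3), 70 (C-4)
Next rejected bid: €69 (not a price — pay-as-bid).
Allocation: A 2, C 4.

A 2, C 4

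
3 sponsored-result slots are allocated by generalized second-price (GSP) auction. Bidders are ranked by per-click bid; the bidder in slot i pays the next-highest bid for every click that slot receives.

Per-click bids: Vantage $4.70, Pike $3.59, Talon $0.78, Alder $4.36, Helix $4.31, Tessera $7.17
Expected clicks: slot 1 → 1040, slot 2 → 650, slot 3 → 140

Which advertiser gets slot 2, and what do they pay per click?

Vantage; $4.36 per click

Sorting advertisers: $7.17 (Tessera) > $4.70 (Vantage) > $4.36 (Alder) > $4.31 (Helix) > …
Slot 2 goes to the second-ranked bidder, Vantage, who pays the next bid down: $4.36/click.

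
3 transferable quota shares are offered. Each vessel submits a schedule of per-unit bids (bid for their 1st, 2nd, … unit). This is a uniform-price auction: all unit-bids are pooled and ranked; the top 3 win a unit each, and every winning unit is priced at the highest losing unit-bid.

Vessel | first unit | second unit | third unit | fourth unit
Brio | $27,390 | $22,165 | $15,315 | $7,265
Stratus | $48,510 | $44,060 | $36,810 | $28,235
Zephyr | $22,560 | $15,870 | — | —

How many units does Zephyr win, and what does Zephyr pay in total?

Zephyr: 0 units, pays $0

Merging the schedules and taking the best 3: 48,510 (Stratus-1), 44,060 (Stratus-2), 36,810 (Stratus-3)
First bid not allocated: $28,235.
Zephyr wins 0 unit(s) at $28,235 each.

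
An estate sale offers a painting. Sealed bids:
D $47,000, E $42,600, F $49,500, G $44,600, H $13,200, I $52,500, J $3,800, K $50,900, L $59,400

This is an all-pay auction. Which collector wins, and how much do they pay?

Bids in order: 59,400 (L) > 52,500 (I) > 50,900 (K) > 49,500 (F) > 47,000 (D) > 44,600 (G) > …
L is highest and takes the item; every bidder forfeits their bid.

L pays $59,400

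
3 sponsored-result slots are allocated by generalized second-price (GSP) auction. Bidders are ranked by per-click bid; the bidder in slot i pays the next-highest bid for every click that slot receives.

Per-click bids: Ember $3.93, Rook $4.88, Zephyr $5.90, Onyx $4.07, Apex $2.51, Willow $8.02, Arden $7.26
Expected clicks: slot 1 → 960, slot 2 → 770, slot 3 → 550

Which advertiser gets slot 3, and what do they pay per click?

Per-click bids in order: $8.02 (Willow) > $7.26 (Arden) > $5.90 (Zephyr) > $4.88 (Rook) > …
Slot 3 goes to the third-ranked bidder, Zephyr, who pays the next bid down: $4.88/click.

Zephyr; $4.88 per click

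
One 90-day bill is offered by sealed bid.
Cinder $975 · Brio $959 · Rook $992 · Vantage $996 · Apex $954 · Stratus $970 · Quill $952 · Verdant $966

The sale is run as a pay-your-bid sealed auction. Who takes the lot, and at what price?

Rule: the highest bidder wins and pays their own bid.
Bids ranked: 996 (Vantage) > 992 (Rook) > 975 (Cinder) > 970 (Stratus) > 966 (Verdant) > 959 (Brio) > …
Vantage is highest → pays own bid, $996.

Vantage pays $996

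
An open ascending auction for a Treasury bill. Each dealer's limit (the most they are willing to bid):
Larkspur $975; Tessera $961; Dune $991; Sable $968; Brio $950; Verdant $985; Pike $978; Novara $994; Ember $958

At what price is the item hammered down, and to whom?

Novara wins at $991

Ascending (English) auction: the price rises until one bidder remains; the winner pays the price at which the last rival dropped out.
Limits in order: 994 (Novara) > 991 (Dune) > 985 (Verdant) > 978 (Pike) > 975 (Larkspur) > 968 (Sable) > …
Once the price passes $991, only Novara is left; the hammer falls at Dune's limit of $991.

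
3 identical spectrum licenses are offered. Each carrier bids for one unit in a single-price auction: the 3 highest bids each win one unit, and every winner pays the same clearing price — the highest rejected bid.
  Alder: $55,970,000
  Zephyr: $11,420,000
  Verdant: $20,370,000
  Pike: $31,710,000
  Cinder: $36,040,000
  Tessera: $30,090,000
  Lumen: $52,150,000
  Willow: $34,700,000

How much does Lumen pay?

Sorting: 55,970,000 (Alder), 52,150,000 (Lumen), 36,040,000 (Cinder), 34,700,000 (Willow), 31,710,000 (Pike), …
Top 3: Alder, Lumen, Cinder.
Clearing price = highest rejected bid = $34,700,000.
Lumen wins → pays $34,700,000.

Lumen pays $34,700,000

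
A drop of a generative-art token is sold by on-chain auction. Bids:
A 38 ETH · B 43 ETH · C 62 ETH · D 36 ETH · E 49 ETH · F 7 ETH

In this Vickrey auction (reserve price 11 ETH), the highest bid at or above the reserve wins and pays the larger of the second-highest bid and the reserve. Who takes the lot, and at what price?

Bids ranked: 62 (C) > 49 (E) > 43 (B) > 38 (A) > 36 (D) > 7 (F)
Highest eligible bid: C at 62 ETH.
max(second-highest 49 ETH, reserve 11 ETH) = 49 ETH; the reserve does not bind.

C pays 49 ETH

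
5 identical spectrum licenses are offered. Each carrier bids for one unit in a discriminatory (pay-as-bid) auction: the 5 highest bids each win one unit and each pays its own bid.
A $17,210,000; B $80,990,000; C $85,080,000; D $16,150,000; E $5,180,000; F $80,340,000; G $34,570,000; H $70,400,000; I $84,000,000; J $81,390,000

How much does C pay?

Sorting: 85,080,000 (C), 84,000,000 (I), 81,390,000 (J), 80,990,000 (B), 80,340,000 (F), 70,400,000 (H), 34,570,000 (G), …
Winners (5 units): C, I, J, B, F.
C wins → own bid $85,080,000.

C pays $85,080,000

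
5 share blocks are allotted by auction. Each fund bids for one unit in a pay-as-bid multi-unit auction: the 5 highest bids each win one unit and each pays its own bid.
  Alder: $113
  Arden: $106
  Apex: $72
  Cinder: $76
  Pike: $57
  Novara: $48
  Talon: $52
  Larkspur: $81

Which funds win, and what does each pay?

Alder $113, Arden $106, Larkspur $81, Cinder $76, Apex $72

Bids ranked high→low: 113 (Alder), 106 (Arden), 81 (Larkspur), 76 (Cinder), 72 (Apex), 57 (Pike), 52 (Talon), …
The 5 highest are Alder, Arden, Larkspur, Cinder, Apex.
Each winner pays its own bid: Alder $113, Arden $106, Larkspur $81, Cinder $76, Apex $72.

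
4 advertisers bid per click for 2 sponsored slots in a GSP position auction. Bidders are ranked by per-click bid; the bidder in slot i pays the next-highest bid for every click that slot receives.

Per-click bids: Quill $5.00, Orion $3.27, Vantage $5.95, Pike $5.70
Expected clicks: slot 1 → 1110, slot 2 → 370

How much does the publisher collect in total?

Sorting advertisers: $5.95 (Vantage) > $5.70 (Pike) > $5.00 (Quill) > …
Slot 1: Vantage pays $5.70 × 1110 = $6327.00
Slot 2: Pike pays $5.00 × 370 = $1850.00
Total = $8177.00

Total revenue: $8177.00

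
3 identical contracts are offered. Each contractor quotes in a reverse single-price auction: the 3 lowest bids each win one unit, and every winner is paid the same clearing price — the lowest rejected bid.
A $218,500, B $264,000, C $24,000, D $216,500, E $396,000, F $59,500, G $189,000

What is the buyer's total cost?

Ordering the bids: 24,000 (C), 59,500 (F), 189,000 (G), 216,500 (D), 218,500 (A), …
Winners (3 units): C, F, G.
Lowest unsuccessful bid: $216,500 → clearing price.
Total cost = 3 × $216,500 = $649,500.

Total cost: $649,500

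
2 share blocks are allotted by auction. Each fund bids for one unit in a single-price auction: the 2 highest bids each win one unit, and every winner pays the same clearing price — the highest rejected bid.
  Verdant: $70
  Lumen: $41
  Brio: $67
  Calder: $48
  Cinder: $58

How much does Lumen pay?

Lumen pays $0

Sorting: 70 (Verdant), 67 (Brio), 58 (Cinder), 48 (Calder), …
Top 2: Verdant, Brio.
Clearing price = highest rejected bid = $58.
Lumen does not win → pays $0.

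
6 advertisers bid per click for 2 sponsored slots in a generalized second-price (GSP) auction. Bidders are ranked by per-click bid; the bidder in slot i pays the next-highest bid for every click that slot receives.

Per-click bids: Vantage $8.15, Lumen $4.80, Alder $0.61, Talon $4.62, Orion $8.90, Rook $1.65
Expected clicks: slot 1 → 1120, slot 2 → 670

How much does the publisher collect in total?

Per-click bids in order: $8.90 (Orion) > $8.15 (Vantage) > $4.80 (Lumen) > …
Slot 1: Orion pays $8.15 × 1120 = $9128.00
Slot 2: Vantage pays $4.80 × 670 = $3216.00
Total = $12344.00

Total revenue: $12344.00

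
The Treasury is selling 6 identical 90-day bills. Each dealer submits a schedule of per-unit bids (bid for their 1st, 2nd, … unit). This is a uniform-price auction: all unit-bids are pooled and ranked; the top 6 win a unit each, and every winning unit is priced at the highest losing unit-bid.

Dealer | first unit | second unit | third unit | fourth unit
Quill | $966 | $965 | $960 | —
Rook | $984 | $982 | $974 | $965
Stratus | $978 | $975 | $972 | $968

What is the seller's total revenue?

Pooled unit-bids ranked (top 6): 984 (Rook-1), 982 (Rook-2), 978 (Stratus-1), 975 (Stratus-2), 974 (Rook-3), 972 (Stratus-3)
The (k+1)-th unit-bid is $968.
Allocation: Rook 3, Stratus 3. Every unit priced at $968.
Revenue = 6 × 968 = $5,808.

Total revenue: $5,808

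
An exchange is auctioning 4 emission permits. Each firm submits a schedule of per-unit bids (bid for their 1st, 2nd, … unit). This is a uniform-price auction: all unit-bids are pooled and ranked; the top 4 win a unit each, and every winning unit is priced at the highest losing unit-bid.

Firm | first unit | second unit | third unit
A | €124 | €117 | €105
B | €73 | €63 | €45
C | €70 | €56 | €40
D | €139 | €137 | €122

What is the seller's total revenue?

Total revenue: €468

All unit-bids, highest first — top 4: 139 (D-1), 137 (D-2), 124 (A-1), 122 (D-3)
Highest rejected unit-bid = €117.
Allocation: A 1, D 3. Every unit priced at €117.
Revenue = 4 × 117 = €468.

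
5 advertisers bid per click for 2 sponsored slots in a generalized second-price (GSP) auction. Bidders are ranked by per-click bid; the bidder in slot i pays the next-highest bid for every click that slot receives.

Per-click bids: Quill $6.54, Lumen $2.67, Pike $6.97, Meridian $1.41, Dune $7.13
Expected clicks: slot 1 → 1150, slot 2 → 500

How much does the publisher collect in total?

Total revenue: $11285.50

Sorting advertisers: $7.13 (Dune) > $6.97 (Pike) > $6.54 (Quill) > …
Slot 1: Dune pays $6.97 × 1150 = $8015.50
Slot 2: Pike pays $6.54 × 500 = $3270.00
Total = $11285.50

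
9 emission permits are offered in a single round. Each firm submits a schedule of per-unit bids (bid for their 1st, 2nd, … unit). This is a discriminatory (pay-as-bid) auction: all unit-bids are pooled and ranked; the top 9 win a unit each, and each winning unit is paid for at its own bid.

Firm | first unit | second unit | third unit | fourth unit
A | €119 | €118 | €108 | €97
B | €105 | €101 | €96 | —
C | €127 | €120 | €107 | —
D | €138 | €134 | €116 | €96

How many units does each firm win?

Pooled unit-bids ranked (top 9): 138 (D-1), 134 (D-2), 127 (C-1), 120 (C-2), 119 (A-1), 118 (A-2), 116 (D-3), 108 (A-3), 107 (C-3)
Next rejected bid: €105 (not a price — pay-as-bid).
Allocation: A 3, C 3, D 3.

A 3, C 3, D 3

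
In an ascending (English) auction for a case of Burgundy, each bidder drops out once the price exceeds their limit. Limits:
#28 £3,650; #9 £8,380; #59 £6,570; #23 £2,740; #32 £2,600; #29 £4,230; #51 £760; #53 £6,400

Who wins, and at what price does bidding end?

#9 wins at £6,570

Limits in order: 8,380 (#9) > 6,570 (#59) > 6,400 (#53) > 4,230 (#29) > 3,650 (#28) > 2,740 (#23) > …
#59 is the last rival to drop out, at £6,570; #9 remains and wins at that price.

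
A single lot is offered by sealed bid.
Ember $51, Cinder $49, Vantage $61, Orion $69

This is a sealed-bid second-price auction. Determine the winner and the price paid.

Sorting bids: 69 (Orion) > 61 (Vantage) > 51 (Ember) > 49 (Cinder)
Orion is highest; pays the second-highest bid, $61.

Orion pays $61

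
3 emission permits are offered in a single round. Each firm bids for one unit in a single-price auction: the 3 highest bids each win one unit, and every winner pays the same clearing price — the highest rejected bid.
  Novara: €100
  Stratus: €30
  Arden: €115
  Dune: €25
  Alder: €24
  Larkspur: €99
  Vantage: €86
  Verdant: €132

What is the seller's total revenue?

Total revenue: €297

Bids ranked high→low: 132 (Verdant), 115 (Arden), 100 (Novara), 99 (Larkspur), 86 (Vantage), …
Top 3: Verdant, Arden, Novara.
Clearing price = highest rejected bid = €99.
Total revenue = 3 × €99 = €297.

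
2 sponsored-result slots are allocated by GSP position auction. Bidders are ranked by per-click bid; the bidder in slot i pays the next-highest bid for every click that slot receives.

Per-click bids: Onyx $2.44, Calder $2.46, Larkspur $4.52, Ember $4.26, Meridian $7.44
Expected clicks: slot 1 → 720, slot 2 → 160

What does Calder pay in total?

Ranked by bid: $7.44 (Meridian) > $4.52 (Larkspur) > $4.26 (Ember) > …
Calder ranks below slot 2 → no slot, pays nothing.

Calder pays $0.00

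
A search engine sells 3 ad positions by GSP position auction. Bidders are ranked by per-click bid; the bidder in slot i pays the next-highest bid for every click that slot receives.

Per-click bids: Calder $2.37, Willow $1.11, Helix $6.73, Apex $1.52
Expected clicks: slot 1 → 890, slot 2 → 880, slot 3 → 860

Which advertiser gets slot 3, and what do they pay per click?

Per-click bids in order: $6.73 (Helix) > $2.37 (Calder) > $1.52 (Apex) > $1.11 (Willow)
Slot 3 goes to the third-ranked bidder, Apex, who pays the next bid down: $1.11/click.

Apex; $1.11 per click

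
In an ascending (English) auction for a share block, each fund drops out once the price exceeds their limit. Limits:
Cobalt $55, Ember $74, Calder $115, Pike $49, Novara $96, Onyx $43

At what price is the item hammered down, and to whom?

Calder wins at $96

Limits ranked: 115 (Calder) > 96 (Novara) > 74 (Ember) > 55 (Cobalt) > 49 (Pike) > 43 (Onyx)
Bidding ends when Novara exits at $96; Calder takes it.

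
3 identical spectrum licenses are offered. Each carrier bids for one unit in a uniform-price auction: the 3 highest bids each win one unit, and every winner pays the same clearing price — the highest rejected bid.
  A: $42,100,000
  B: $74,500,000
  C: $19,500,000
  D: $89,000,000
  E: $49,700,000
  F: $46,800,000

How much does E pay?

Ordering the bids: 89,000,000 (D), 74,500,000 (B), 49,700,000 (E), 46,800,000 (F), 42,100,000 (A), …
The 3 highest are D, B, E.
Clearing price = highest rejected bid = $46,800,000.
E wins → pays $46,800,000.

E pays $46,800,000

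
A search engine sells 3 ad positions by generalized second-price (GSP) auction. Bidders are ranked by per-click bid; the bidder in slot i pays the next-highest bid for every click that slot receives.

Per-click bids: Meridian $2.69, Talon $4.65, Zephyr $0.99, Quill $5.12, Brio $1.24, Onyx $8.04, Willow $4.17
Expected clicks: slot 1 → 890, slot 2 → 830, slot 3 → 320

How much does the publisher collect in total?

Total revenue: $9750.70

Sorting advertisers: $8.04 (Onyx) > $5.12 (Quill) > $4.65 (Talon) > $4.17 (Willow) > …
Slot 1: Onyx pays $5.12 × 890 = $4556.80
Slot 2: Quill pays $4.65 × 830 = $3859.50
Slot 3: Talon pays $4.17 × 320 = $1334.40
Total = $9750.70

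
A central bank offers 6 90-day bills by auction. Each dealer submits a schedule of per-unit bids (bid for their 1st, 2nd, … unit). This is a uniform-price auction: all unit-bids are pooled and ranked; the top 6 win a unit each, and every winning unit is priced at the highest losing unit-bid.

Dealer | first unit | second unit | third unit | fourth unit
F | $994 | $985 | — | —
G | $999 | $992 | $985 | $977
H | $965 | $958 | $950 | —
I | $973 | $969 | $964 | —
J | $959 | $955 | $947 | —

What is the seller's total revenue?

Total revenue: $5,838

Pooled unit-bids ranked (top 6): 999 (G-1), 994 (F-1), 992 (G-2), 985 (F-2), 985 (G-3), 977 (G-4)
Highest rejected unit-bid = $973.
Allocation: F 2, G 4. Every unit priced at $973.
Revenue = 6 × 973 = $5,838.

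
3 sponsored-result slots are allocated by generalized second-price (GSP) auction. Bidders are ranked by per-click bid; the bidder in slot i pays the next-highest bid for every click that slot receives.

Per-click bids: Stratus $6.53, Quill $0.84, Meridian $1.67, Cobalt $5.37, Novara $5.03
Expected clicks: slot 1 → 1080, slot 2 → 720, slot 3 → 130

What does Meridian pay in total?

Per-click bids in order: $6.53 (Stratus) > $5.37 (Cobalt) > $5.03 (Novara) > $1.67 (Meridian) > …
Meridian ranks below slot 3 → no slot, pays nothing.

Meridian pays $0.00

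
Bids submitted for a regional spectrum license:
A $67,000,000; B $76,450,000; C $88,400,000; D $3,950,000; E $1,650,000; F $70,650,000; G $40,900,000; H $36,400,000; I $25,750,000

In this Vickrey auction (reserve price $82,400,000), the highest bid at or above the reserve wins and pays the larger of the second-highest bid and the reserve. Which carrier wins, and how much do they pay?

Vickrey auction (reserve price $82,400,000): the highest bid at or above the reserve wins and pays the larger of the second-highest bid and the reserve.
Sorting bids: 88,400,000 (C) > 76,450,000 (B) > 70,650,000 (F) > 67,000,000 (A) > 40,900,000 (G) > 36,400,000 (H) > …
Highest eligible bid: C at $88,400,000.
Second-highest bid $76,450,000 is below the reserve $82,400,000, so the reserve binds → payment $82,400,000.

C pays $82,400,000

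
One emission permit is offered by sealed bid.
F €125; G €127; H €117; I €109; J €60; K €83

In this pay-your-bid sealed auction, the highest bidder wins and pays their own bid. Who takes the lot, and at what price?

G pays €127

Sorting bids: 127 (G) > 125 (F) > 117 (H) > 109 (I) > 83 (K) > 60 (J)
G is highest → pays own bid, €127.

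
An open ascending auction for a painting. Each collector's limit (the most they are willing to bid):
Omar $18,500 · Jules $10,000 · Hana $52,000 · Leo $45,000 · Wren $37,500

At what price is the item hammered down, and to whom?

Hana wins at $45,000

Sorting limits: 52,000 (Hana) > 45,000 (Leo) > 37,500 (Wren) > 18,500 (Omar) > 10,000 (Jules)
Once the price passes $45,000, only Hana is left; the hammer falls at Leo's limit of $45,000.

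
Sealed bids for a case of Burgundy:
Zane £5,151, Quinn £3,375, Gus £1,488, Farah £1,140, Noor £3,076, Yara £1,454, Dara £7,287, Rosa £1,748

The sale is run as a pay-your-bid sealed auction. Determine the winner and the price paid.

Rule: the highest bidder wins and pays their own bid.
Sorting bids: 7,287 (Dara) > 5,151 (Zane) > 3,375 (Quinn) > 3,076 (Noor) > 1,748 (Rosa) > 1,488 (Gus) > …
Dara has the highest bid and pays exactly that: £7,287.

Dara pays £7,287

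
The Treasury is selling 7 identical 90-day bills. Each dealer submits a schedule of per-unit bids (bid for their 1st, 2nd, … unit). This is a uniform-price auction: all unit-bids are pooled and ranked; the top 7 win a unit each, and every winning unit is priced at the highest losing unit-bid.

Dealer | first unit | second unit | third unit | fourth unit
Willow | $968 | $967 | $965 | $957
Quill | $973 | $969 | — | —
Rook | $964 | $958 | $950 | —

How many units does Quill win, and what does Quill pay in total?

Quill: 2 units, pays $1,914

All unit-bids, highest first — top 7: 973 (Quill-1), 969 (Quill-2), 968 (Willow-1), 967 (Willow-2), 965 (Willow-3), 964 (Rook-1), 958 (Rook-2)
Highest rejected unit-bid = $957.
Quill wins 2 unit(s) at $957 each.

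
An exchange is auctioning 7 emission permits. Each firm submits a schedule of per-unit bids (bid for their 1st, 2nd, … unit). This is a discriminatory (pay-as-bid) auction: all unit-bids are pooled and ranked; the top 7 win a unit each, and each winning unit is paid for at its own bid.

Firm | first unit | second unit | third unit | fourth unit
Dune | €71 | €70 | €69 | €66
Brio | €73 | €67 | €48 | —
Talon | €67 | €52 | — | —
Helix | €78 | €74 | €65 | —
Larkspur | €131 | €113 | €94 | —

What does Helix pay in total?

Helix pays €152

Pooled unit-bids ranked (top 7): 131 (Larkspur-1), 113 (Larkspur-2), 94 (Larkspur-3), 78 (Helix-1), 74 (Helix-2), 73 (Brio-1), 71 (Dune-1)
Next rejected bid: €70 (not a price — pay-as-bid).
Helix's winning unit-bids: 78 + 74 = €152.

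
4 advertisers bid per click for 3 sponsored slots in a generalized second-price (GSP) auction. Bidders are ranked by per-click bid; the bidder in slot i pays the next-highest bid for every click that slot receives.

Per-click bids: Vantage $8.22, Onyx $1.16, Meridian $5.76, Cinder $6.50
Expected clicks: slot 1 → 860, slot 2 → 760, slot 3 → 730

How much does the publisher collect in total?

Total revenue: $10814.40

Sorting advertisers: $8.22 (Vantage) > $6.50 (Cinder) > $5.76 (Meridian) > $1.16 (Onyx)
Slot 1: Vantage pays $6.50 × 860 = $5590.00
Slot 2: Cinder pays $5.76 × 760 = $4377.60
Slot 3: Meridian pays $1.16 × 730 = $846.80
Total = $10814.40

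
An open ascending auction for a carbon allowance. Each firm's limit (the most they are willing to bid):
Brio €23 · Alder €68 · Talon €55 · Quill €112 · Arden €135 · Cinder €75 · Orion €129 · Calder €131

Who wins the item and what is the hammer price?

Arden wins at €131

Limits in order: 135 (Arden) > 131 (Calder) > 129 (Orion) > 112 (Quill) > 75 (Cinder) > 68 (Alder) > …
Calder is the last rival to drop out, at €131; Arden remains and wins at that price.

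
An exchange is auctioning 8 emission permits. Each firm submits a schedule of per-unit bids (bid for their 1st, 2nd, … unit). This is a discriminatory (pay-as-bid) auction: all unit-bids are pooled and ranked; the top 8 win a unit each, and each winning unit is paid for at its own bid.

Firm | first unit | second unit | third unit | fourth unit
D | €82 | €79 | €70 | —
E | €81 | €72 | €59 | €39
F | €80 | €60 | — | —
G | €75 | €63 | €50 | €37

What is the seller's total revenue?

Total revenue: €602

Merging the schedules and taking the best 8: 82 (D-1), 81 (E-1), 80 (F-1), 79 (D-2), 75 (G-1), 72 (E-2), 70 (D-3), 63 (G-2)
Next rejected bid: €60 (not a price — pay-as-bid).
Each winning unit pays its own bid.
Revenue = 82 + 81 + 80 + 79 + 75 + 72 + 70 + 63 = €602.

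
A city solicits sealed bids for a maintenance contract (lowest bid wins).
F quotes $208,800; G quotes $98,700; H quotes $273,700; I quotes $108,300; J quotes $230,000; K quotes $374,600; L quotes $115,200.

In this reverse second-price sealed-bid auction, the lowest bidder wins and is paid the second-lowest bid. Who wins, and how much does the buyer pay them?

Sorting bids: 98,700 (G) < 108,300 (I) < 115,200 (L) < 208,800 (F) < 230,000 (J) < 273,700 (H) < …
Second-price: G is paid I's bid of $108,300.

G is paid $108,300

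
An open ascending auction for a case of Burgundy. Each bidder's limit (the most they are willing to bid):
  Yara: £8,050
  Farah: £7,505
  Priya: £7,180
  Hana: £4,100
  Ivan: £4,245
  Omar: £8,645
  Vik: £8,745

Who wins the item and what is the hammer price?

Vik wins at £8,645

Limits in order: 8,745 (Vik) > 8,645 (Omar) > 8,050 (Yara) > 7,505 (Farah) > 7,180 (Priya) > 4,245 (Ivan) > …
Once the price passes £8,645, only Vik is left; the hammer falls at Omar's limit of £8,645.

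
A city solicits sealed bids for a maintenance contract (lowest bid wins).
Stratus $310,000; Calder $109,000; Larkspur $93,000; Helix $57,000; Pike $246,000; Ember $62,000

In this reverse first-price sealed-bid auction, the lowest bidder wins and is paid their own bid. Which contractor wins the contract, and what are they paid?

Sorting bids: 57,000 (Helix) < 62,000 (Ember) < 93,000 (Larkspur) < 109,000 (Calder) < 246,000 (Pike) < 310,000 (Stratus)
First-price: Helix is paid what they bid, $57,000.

Helix is paid $57,000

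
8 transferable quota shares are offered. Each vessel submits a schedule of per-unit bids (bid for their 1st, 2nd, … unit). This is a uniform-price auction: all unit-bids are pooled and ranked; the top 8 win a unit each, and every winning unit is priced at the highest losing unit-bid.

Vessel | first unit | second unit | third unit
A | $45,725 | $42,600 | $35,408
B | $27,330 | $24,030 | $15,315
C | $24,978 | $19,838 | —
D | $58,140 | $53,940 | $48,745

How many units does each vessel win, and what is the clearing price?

A 3, B 1, C 1, D 3; clearing price $24,030

Merging the schedules and taking the best 8: 58,140 (D-1), 53,940 (D-2), 48,745 (D-3), 45,725 (A-1), 42,600 (A-2), 35,408 (A-3), 27,330 (B-1), 24,978 (C-1)
First bid not allocated: $24,030.
Allocation: A 3, B 1, C 1, D 3.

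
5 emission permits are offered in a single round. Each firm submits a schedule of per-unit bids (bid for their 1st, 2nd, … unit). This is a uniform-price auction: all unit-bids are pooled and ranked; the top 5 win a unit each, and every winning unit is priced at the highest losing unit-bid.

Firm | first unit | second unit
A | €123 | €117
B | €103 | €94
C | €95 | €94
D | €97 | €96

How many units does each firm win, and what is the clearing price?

A 2, B 1, D 2; clearing price €95

All unit-bids, highest first — top 5: 123 (A-1), 117 (A-2), 103 (B-1), 97 (D-1), 96 (D-2)
The (k+1)-th unit-bid is €95.
Allocation: A 2, B 1, D 2.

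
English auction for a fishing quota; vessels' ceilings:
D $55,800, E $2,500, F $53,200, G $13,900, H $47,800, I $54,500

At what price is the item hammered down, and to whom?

Open ascending-bid auction: the price rises until one bidder remains; the winner pays the price at which the last rival dropped out.
Limits in order: 55,800 (D) > 54,500 (I) > 53,200 (F) > 47,800 (H) > 13,900 (G) > 2,500 (E)
Bidding ends when I exits at $54,500; D takes it.

D wins at $54,500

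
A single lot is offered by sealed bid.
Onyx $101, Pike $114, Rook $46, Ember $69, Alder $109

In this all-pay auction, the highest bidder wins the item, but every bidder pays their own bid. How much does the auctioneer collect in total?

Total revenue: $439

All-pay auction: the highest bidder wins the item, but every bidder pays their own bid.
Bids in order: 114 (Pike) > 109 (Alder) > 101 (Onyx) > 69 (Ember) > 46 (Rook)
Every bidder forfeits their bid regardless of winning.
Revenue = 101 + 114 + 46 + 69 + 109 = $439.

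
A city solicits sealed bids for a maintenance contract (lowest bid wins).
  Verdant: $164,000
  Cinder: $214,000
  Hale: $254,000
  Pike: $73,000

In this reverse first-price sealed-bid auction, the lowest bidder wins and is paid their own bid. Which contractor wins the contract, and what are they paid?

Pike is paid $73,000

Bids in order: 73,000 (Pike) < 164,000 (Verdant) < 214,000 (Cinder) < 254,000 (Hale)
Pike is lowest → is paid own bid, $73,000.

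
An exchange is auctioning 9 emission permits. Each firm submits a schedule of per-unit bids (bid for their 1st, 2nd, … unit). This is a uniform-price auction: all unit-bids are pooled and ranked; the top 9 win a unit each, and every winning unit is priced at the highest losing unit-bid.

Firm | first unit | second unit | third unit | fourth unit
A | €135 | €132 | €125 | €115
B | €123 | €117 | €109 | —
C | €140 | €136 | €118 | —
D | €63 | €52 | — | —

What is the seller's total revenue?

Pooled unit-bids ranked (top 9): 140 (C-1), 136 (C-2), 135 (A-1), 132 (A-2), 125 (A-3), 123 (B-1), 118 (C-3), 117 (B-2), 115 (A-4)
First bid not allocated: €109.
Allocation: A 4, B 2, C 3. Every unit priced at €109.
Revenue = 9 × 109 = €981.

Total revenue: €981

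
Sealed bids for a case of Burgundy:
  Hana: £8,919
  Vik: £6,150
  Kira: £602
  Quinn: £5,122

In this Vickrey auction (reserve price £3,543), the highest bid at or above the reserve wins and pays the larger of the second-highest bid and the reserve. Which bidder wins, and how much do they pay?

Hana pays £6,150

Bids ranked: 8,919 (Hana) > 6,150 (Vik) > 5,122 (Quinn) > 602 (Kira)
Hana has the top bid at or above the reserve (£8,919).
Second-highest bid £6,150 exceeds the reserve £3,543 → payment £6,150.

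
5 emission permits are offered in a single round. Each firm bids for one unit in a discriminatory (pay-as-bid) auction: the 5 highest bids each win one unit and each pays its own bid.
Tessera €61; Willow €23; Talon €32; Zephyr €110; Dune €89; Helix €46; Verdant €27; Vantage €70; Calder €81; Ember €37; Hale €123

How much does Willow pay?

Bids ranked high→low: 123 (Hale), 110 (Zephyr), 89 (Dune), 81 (Calder), 70 (Vantage), 61 (Tessera), 46 (Helix), …
Winners (5 units): Hale, Zephyr, Dune, Calder, Vantage.
Willow does not win → €0.

Willow pays €0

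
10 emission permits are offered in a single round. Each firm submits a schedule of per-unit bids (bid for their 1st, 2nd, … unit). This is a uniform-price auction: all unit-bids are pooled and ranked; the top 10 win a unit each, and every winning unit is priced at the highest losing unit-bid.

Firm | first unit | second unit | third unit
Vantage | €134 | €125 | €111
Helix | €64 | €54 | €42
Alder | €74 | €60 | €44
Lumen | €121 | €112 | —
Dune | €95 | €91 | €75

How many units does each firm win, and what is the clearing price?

All unit-bids, highest first — top 10: 134 (Vantage-1), 125 (Vantage-2), 121 (Lumen-1), 112 (Lumen-2), 111 (Vantage-3), 95 (Dune-1), 91 (Dune-2), 75 (Dune-3), 74 (Alder-1), 64 (Helix-1)
First bid not allocated: €60.
Allocation: Alder 1, Dune 3, Helix 1, Lumen 2, Vantage 3.

Alder 1, Dune 3, Helix 1, Lumen 2, Vantage 3; clearing price €60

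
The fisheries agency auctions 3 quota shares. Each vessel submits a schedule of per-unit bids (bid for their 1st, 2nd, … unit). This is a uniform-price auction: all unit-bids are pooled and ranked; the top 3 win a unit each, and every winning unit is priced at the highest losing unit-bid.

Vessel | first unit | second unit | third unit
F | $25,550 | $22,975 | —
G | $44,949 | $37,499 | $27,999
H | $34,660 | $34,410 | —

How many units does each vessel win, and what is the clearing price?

Merging the schedules and taking the best 3: 44,949 (G-1), 37,499 (G-2), 34,660 (H-1)
First bid not allocated: $34,410.
Allocation: G 2, H 1.

G 2, H 1; clearing price $34,410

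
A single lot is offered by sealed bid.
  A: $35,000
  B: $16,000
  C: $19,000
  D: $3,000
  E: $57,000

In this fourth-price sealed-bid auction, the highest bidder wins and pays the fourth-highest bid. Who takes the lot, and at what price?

Fourth-price sealed-bid auction: the highest bidder wins and pays the fourth-highest bid.
Bids in order: 57,000 (E) > 35,000 (A) > 19,000 (C) > 16,000 (B) > 3,000 (D)
E wins; payment is bid #4 in the ranking = $16,000.

E pays $16,000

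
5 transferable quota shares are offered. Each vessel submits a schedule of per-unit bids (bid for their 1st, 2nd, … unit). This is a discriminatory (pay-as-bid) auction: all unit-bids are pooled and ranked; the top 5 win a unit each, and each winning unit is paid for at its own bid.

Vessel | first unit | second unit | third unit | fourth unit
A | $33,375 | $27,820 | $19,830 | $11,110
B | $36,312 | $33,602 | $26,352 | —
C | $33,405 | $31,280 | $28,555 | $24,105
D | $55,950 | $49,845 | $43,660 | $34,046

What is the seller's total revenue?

Total revenue: $219,813

All unit-bids, highest first — top 5: 55,950 (D-1), 49,845 (D-2), 43,660 (D-3), 36,312 (B-1), 34,046 (D-4)
Next rejected bid: $33,602 (not a price — pay-as-bid).
Each winning unit pays its own bid.
Revenue = 55,950 + 49,845 + 43,660 + 36,312 + 34,046 = $219,813.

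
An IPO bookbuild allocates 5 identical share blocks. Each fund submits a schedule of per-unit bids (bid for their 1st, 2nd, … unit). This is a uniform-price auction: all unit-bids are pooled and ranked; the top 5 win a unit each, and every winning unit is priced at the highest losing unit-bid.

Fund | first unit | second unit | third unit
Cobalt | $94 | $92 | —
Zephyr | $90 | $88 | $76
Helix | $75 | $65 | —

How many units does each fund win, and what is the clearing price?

Pooled unit-bids ranked (top 5): 94 (Cobalt-1), 92 (Cobalt-2), 90 (Zephyr-1), 88 (Zephyr-2), 76 (Zephyr-3)
Highest rejected unit-bid = $75.
Allocation: Cobalt 2, Zephyr 3.

Cobalt 2, Zephyr 3; clearing price $75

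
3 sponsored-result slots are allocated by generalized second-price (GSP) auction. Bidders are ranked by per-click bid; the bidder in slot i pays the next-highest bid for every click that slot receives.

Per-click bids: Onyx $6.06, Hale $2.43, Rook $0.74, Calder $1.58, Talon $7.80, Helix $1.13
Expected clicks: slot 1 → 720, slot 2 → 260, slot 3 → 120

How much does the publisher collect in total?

Per-click bids in order: $7.80 (Talon) > $6.06 (Onyx) > $2.43 (Hale) > $1.58 (Calder) > …
Slot 1: Talon pays $6.06 × 720 = $4363.20
Slot 2: Onyx pays $2.43 × 260 = $631.80
Slot 3: Hale pays $1.58 × 120 = $189.60
Total = $5184.60

Total revenue: $5184.60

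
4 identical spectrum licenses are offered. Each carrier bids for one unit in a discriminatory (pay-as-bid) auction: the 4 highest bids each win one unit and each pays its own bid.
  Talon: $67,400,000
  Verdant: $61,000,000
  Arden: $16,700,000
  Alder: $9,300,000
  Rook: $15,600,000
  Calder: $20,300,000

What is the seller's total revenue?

Total revenue: $165,400,000

Sorting: 67,400,000 (Talon), 61,000,000 (Verdant), 20,300,000 (Calder), 16,700,000 (Arden), 15,600,000 (Rook), 9,300,000 (Alder)
Top 4: Talon, Verdant, Calder, Arden.
Total revenue = 67,400,000 + 61,000,000 + 20,300,000 + 16,700,000 = $165,400,000.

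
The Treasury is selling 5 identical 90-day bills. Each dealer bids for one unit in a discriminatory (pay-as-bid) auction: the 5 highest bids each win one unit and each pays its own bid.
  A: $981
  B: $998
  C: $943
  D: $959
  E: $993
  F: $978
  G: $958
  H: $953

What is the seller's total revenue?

Total revenue: $4,909

Sorting: 998 (B), 993 (E), 981 (A), 978 (F), 959 (D), 958 (G), 953 (H), …
Top 5: B, E, A, F, D.
Total revenue = 998 + 993 + 981 + 978 + 959 = $4,909.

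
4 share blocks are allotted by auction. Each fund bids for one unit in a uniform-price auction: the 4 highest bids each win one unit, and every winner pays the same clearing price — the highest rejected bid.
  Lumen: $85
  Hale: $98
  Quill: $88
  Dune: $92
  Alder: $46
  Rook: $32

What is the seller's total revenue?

Sorting: 98 (Hale), 92 (Dune), 88 (Quill), 85 (Lumen), 46 (Alder), 32 (Rook)
Top 4: Hale, Dune, Quill, Lumen.
First losing bid is Alder's $46, which sets the uniform price.
Total revenue = 4 × $46 = $184.

Total revenue: $184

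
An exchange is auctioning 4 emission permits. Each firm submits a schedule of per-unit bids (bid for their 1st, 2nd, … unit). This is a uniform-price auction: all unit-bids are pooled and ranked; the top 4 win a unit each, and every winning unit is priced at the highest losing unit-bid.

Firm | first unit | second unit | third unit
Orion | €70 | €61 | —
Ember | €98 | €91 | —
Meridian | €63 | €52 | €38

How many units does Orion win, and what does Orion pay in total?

Merging the schedules and taking the best 4: 98 (Ember-1), 91 (Ember-2), 70 (Orion-1), 63 (Meridian-1)
First bid not allocated: €61.
Orion wins 1 unit(s) at €61 each.

Orion: 1 unit, pays €61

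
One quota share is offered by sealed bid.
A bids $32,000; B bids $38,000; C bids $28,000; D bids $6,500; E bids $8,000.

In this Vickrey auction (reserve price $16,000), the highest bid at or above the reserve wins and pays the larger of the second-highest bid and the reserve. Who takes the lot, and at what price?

B pays $32,000

Vickrey auction (reserve price $16,000): the highest bid at or above the reserve wins and pays the larger of the second-highest bid and the reserve.
Sorting bids: 38,000 (B) > 32,000 (A) > 28,000 (C) > 8,000 (E) > 6,500 (D)
Highest eligible bid: B at $38,000.
Second-highest bid $32,000 exceeds the reserve $16,000 → payment $32,000.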